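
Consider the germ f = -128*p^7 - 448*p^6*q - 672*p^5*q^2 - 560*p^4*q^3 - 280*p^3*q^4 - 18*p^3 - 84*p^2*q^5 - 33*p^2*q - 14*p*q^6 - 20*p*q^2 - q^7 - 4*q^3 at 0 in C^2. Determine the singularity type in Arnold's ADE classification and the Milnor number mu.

The Hessian of f at 0 is [[0, 0], [0, 0]] with rank 0, so corank 2. A Groebner basis of the Jacobian ideal J(f) in C{p,q} is {2187*p*q/14 + q^6 + 729*q^2/7, p*q^2 + 2*q^3/3, p^2 + 7*p*q/6 + q^2/3}; counting standard monomials gives mu = 8. Corank 2; j^3 = -(2*p + q)*(3*p + 2*q)^2 has shape L^2 M (L != M), so D-series; mu = 8 gives D_8.

Type D_8, Milnor number mu = 8.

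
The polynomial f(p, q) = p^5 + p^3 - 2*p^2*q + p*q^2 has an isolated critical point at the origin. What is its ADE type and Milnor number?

The Hessian of f at 0 has rank 0. Corank 2; j^3 = p*(p - q)^2 has shape L^2 M (L != M), so D-series; mu = 6 gives D_6.

Type D_{6}, Milnor number mu = 6.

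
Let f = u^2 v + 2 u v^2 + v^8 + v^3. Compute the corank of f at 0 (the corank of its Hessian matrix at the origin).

Hessian at 0 has rank 0.

2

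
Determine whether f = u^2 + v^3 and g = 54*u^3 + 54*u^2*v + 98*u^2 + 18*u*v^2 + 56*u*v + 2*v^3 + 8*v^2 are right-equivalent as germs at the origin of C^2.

Yes.

The Hessian of f at 0 is [[2, 0], [0, 0]] with rank 1, so corank 1. A Groebner basis of the Jacobian ideal J(f) in C{u,v} is {v^2, u}; counting standard monomials gives mu = 2. Corank 1: A-series; mu = 2 gives A_2. The Hessian of g at 0 is [[196, 56], [56, 16]] with rank 1, so corank 1. A Groebner basis of the Jacobian ideal J(g) in C{u,v} is {v^2, u + 2*v/7}; counting standard monomials gives mu = 2. Corank 1: A-series; mu = 2 gives A_2. Both have type A_2, hence right-equivalent.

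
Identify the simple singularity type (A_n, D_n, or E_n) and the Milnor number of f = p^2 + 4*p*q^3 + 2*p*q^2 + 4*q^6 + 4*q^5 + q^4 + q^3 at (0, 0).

The Hessian of f at 0 has rank 1. Corank 1: A-series; mu = 2 gives A_2.

Type A2, Milnor number mu = 2.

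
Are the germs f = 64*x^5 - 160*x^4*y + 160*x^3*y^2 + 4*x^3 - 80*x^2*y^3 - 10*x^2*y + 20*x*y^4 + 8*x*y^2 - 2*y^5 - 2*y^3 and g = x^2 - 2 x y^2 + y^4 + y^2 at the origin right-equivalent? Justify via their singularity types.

No.

The Hessian of f at 0 is [[0, 0], [0, 0]] with rank 0, so corank 2. A Groebner basis of the Jacobian ideal J(f) in C{x,y} is {-x*y/10 + y^4 + y^2/10, x*y^2 - y^3, x^2 - 3*x*y/2 + y^2/2}; counting standard monomials gives mu = 6. Corank 2; j^3 = 2*(x - y)^2*(2*x - y) has shape L^2 M (L != M), so D-series; mu = 6 gives D_6. The Hessian of g at 0 is [[2, 0], [0, 2]] with rank 2, so corank 0. A Groebner basis of the Jacobian ideal J(g) in C{x,y} is {x, y}; counting standard monomials gives mu = 1. Corank 0: nondegenerate Morse point, so A_1. f is D_6 but g is A_1, hence not right-equivalent.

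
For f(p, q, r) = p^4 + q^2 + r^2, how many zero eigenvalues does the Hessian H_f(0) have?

Hessian at 0 has rank 2.

1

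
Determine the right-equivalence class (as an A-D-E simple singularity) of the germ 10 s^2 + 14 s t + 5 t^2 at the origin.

A_{1}

The Hessian of f at 0 has rank 2. Corank 0: nondegenerate Morse point, so A_1.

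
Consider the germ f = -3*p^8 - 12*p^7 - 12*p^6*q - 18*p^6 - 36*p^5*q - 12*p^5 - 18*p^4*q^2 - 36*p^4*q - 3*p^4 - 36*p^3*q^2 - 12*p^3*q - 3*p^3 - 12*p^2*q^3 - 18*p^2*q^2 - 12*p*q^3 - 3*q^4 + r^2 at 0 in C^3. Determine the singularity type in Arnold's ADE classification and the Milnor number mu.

Type E_6, Milnor number mu = 6.

The Hessian of f at 0 has rank 1. Corank 2; j^3 = -3*p^3 is a perfect cube, so E-series; the 4-jet and mu = 6 give E_6.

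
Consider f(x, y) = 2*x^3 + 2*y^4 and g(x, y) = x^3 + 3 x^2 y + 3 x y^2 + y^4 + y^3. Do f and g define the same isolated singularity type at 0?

Yes.

The Hessian of f at 0 is [[0, 0], [0, 0]] with rank 0, so corank 2. A Groebner basis of the Jacobian ideal J(f) in C{x,y} is {y^3, x^2}; counting standard monomials gives mu = 6. Corank 2; j^3 = 2*x^3 is a perfect cube, so E-series; the 4-jet and mu = 6 give E_6. The Hessian of g at 0 is [[0, 0], [0, 0]] with rank 0, so corank 2. A Groebner basis of the Jacobian ideal J(g) in C{x,y} is {y^3, x^2 + 2*x*y + y^2}; counting standard monomials gives mu = 6. Corank 2; j^3 = (x + y)^3 is a perfect cube, so E-series; the 4-jet and mu = 6 give E_6. Both have type E_6, hence right-equivalent.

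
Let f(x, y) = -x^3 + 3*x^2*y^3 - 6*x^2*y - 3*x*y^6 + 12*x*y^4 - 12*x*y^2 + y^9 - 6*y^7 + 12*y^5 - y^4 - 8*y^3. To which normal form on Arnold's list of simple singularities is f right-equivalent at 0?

E_6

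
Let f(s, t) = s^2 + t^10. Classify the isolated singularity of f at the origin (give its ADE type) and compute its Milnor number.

The Hessian of f at 0 is [[2, 0], [0, 0]] with rank 1, so corank 1. A Groebner basis of the Jacobian ideal J(f) in C{s,t} is {t^9, s}; counting standard monomials gives mu = 9. Corank 1: A-series; mu = 9 gives A_9.

Type A_9, Milnor number mu = 9.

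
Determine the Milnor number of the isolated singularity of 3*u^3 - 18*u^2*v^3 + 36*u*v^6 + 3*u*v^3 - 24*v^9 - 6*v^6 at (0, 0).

The Hessian of f at 0 has rank 0. Corank 2; j^3 = 3*u^3 is a perfect cube, so E-series; the 4-jet and mu = 7 give E_7.

7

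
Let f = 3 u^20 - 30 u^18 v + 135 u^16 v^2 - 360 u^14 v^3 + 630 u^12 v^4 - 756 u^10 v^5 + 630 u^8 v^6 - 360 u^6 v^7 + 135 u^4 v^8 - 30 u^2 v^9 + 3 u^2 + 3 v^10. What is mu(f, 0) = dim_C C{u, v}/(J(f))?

9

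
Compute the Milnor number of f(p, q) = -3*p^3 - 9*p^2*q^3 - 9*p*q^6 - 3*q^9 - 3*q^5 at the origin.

8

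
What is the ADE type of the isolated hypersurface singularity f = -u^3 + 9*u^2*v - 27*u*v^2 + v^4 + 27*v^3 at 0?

E_{6}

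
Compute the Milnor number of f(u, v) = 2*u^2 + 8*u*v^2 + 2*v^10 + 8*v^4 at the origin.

9

The Hessian of f at 0 has rank 1. Corank 1: A-series; mu = 9 gives A_9.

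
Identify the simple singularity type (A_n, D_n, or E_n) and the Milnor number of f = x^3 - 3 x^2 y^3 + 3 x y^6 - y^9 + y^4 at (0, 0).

Type E_6, Milnor number mu = 6.

The Hessian of f at 0 has rank 0. Corank 2; j^3 = x^3 is a perfect cube, so E-series; the 4-jet and mu = 6 give E_6.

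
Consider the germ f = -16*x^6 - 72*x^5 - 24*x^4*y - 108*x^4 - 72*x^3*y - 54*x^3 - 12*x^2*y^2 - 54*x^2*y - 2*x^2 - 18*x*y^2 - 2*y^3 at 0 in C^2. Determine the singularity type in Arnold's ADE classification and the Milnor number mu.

Type A_2, Milnor number mu = 2.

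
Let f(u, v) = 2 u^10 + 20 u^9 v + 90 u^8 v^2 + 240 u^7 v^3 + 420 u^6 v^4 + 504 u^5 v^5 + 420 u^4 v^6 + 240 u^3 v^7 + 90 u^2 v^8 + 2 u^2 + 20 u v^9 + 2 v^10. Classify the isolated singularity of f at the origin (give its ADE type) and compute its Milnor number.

The Hessian of f at 0 is [[4, 0], [0, 0]] with rank 1, so corank 1. A Groebner basis of the Jacobian ideal J(f) in C{u,v} is {v^9, u}; counting standard monomials gives mu = 9. Corank 1: A-series; mu = 9 gives A_9.

Type A9, Milnor number mu = 9.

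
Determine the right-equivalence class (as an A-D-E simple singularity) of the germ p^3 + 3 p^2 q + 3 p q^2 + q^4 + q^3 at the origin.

E_{6}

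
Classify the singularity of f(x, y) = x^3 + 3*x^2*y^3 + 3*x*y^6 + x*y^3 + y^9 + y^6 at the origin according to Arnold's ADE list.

The Hessian of f at 0 has rank 0. Corank 2; j^3 = x^3 is a perfect cube, so E-series; the 4-jet and mu = 7 give E_7.

E_{7}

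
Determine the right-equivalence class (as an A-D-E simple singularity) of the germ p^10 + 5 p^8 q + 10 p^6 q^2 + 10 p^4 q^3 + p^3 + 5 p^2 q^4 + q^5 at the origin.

E8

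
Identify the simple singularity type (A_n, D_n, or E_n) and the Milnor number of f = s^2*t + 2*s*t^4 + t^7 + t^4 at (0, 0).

The Hessian of f at 0 has rank 0. Corank 2; j^3 = s^2*t has shape L^2 M (L != M), so D-series; mu = 5 gives D_5.

Type D_5, Milnor number mu = 5.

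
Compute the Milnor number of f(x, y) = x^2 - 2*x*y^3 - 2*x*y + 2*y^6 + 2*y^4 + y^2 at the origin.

5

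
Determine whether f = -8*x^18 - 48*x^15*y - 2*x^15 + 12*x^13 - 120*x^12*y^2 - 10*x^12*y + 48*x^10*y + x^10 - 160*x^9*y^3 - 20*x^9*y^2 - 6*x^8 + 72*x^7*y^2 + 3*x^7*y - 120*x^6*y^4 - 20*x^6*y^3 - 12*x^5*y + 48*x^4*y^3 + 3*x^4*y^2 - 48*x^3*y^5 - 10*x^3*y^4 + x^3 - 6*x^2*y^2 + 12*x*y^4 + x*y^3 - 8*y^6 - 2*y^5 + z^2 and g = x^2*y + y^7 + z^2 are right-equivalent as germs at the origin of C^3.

The Hessian of f at 0 is [[0, 0, 0], [0, 0, 0], [0, 0, 2]] with rank 1, so corank 2. A Groebner basis of the Jacobian ideal J(f) in C{x,y,z} is {-x^2/4 + y^4 - y^3/12, x^3, x^2*y + x^2/12 + y^3/36, -x^2/2 + x*y^2 - y^3/6, z}; counting standard monomials gives mu = 7. Corank 2; j^3 = x^3 is a perfect cube, so E-series; the 4-jet and mu = 7 give E_7. The Hessian of g at 0 is [[0, 0, 0], [0, 0, 0], [0, 0, 2]] with rank 1, so corank 2. A Groebner basis of the Jacobian ideal J(g) in C{x,y,z} is {x^2/7 + y^6, x^3, x*y, z}; counting standard monomials gives mu = 8. Corank 2; j^3 = x^2*y has shape L^2 M (L != M), so D-series; mu = 8 gives D_8. f is E_7 but g is D_8, hence not right-equivalent.

No.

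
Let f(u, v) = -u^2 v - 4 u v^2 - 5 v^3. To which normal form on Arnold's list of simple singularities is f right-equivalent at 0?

D_4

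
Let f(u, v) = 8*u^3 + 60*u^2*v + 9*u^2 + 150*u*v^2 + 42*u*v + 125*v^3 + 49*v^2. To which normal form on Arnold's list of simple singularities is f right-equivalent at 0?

The Hessian of f at 0 has rank 1. Corank 1: A-series; mu = 2 gives A_2.

A2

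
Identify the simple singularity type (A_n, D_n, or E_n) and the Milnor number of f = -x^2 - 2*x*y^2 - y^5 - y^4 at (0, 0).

Type A_{4}, Milnor number mu = 4.

The Hessian of f at 0 has rank 1. Corank 1: A-series; mu = 4 gives A_4.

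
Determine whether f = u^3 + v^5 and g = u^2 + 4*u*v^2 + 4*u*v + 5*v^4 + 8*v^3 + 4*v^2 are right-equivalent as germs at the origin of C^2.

The Hessian of f at 0 has rank 0. Corank 2; j^3 = u^3 is a perfect cube, so E-series; the 5-jet and mu = 8 give E_8. The Hessian of g at 0 has rank 1. Corank 1: A-series; mu = 3 gives A_3. f is E_8 but g is A_3, hence not right-equivalent.

No.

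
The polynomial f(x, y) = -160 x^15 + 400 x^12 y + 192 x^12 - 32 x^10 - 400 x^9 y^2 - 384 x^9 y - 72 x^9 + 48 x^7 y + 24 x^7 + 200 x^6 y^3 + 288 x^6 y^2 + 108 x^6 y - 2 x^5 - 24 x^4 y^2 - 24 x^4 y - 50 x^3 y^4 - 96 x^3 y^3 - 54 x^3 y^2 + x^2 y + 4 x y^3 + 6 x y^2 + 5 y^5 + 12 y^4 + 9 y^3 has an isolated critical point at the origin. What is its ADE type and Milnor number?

The Hessian of f at 0 has rank 0. Corank 2; j^3 = y*(x + 3*y)^2 has shape L^2 M (L != M), so D-series; mu = 6 gives D_6.

Type D_6, Milnor number mu = 6.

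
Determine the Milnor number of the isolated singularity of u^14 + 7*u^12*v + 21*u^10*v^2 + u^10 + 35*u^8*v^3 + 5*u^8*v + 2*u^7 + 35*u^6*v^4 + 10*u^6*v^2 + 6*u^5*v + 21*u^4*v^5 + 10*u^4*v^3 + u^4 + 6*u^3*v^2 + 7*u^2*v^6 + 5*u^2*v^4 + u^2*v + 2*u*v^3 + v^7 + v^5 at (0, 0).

The Hessian of f at 0 is [[0, 0], [0, 0]] with rank 0, so corank 2. A Groebner basis of the Jacobian ideal J(f) in C{u,v} is {-u^2 + 7*u*v/2 + v^4 + 7*v^3/2, u^3 - u*v/2 - v^3/2, u^2 + u*v^2 - 7*u*v/2 - 7*v^3/2}; counting standard monomials gives mu = 8. Corank 2; j^3 = u^2*v has shape L^2 M (L != M), so D-series; mu = 8 gives D_8.

8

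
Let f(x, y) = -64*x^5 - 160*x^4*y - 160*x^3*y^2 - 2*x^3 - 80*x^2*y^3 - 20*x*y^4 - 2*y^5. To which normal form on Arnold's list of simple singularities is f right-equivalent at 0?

The Hessian of f at 0 has rank 0. Corank 2; j^3 = -2*x^3 is a perfect cube, so E-series; the 5-jet and mu = 8 give E_8.

E_8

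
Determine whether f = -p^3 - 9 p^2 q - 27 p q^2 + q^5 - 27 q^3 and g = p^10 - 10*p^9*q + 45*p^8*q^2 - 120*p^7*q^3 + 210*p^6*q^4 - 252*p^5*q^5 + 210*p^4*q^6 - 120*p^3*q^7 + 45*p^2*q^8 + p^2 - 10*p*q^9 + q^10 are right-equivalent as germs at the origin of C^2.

No.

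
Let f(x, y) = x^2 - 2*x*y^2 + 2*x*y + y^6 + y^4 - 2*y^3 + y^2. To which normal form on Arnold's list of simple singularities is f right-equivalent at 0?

A_5

The Hessian of f at 0 is [[2, 2], [2, 2]] with rank 1, so corank 1. A Groebner basis of the Jacobian ideal J(f) in C{x,y} is {x^3 - 3*x^2 - 5*x*y - 2*x - 2*y, x^2*y + 2*x^2 + 3*x*y + x + y, -x + y^2 - y}; counting standard monomials gives mu = 5. Corank 1: A-series; mu = 5 gives A_5.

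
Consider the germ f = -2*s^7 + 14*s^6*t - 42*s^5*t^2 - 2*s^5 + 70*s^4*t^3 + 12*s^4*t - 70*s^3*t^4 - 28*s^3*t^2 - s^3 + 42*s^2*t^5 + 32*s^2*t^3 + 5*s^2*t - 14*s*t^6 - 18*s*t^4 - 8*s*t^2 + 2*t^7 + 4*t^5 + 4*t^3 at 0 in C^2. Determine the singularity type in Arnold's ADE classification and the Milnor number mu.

Type D_{8}, Milnor number mu = 8.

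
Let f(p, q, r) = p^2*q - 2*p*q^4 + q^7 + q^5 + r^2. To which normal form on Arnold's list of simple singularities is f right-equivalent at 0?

The Hessian of f at 0 has rank 1. Corank 2; j^3 = p^2*q has shape L^2 M (L != M), so D-series; mu = 6 gives D_6.

D_6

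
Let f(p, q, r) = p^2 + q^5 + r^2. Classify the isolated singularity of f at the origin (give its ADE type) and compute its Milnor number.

Type A4, Milnor number mu = 4.

The Hessian of f at 0 has rank 2. Corank 1: A-series; mu = 4 gives A_4.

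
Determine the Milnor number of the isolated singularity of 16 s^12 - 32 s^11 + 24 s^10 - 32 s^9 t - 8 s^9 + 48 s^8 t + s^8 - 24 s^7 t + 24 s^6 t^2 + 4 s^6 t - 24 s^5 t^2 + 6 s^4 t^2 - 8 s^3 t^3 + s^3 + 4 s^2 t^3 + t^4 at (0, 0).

6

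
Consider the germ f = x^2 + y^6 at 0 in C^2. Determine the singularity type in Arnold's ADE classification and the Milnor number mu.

The Hessian of f at 0 has rank 1. Corank 1: A-series; mu = 5 gives A_5.

Type A_{5}, Milnor number mu = 5.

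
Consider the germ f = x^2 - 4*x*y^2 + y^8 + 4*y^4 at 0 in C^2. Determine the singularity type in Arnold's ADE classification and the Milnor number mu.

Type A_7, Milnor number mu = 7.

The Hessian of f at 0 is [[2, 0], [0, 0]] with rank 1, so corank 1. A Groebner basis of the Jacobian ideal J(f) in C{x,y} is {x^4, x^3*y, -x/2 + y^2}; counting standard monomials gives mu = 7. Corank 1: A-series; mu = 7 gives A_7.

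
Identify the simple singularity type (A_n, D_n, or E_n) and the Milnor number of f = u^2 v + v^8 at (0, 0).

Type D_9, Milnor number mu = 9.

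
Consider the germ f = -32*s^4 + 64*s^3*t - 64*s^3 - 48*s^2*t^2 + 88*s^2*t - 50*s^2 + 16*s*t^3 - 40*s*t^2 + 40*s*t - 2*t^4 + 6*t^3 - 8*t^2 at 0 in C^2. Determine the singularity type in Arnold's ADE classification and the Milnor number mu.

Type A_2, Milnor number mu = 2.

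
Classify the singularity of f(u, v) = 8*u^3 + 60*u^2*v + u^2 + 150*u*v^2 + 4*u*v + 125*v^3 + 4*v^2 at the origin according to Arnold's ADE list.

A_{2}

The Hessian of f at 0 is [[2, 4], [4, 8]] with rank 1, so corank 1. A Groebner basis of the Jacobian ideal J(f) in C{u,v} is {v^2, u + 2*v}; counting standard monomials gives mu = 2. Corank 1: A-series; mu = 2 gives A_2.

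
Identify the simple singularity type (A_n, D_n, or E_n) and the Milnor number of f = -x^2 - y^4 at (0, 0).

Type A_3, Milnor number mu = 3.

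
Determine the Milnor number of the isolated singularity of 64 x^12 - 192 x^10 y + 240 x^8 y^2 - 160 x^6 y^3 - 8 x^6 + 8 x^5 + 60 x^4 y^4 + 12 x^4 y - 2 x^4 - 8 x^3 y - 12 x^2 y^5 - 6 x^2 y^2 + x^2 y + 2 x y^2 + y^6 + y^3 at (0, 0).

The Hessian of f at 0 has rank 0. Corank 2; j^3 = y*(x + y)^2 has shape L^2 M (L != M), so D-series; mu = 7 gives D_7.

7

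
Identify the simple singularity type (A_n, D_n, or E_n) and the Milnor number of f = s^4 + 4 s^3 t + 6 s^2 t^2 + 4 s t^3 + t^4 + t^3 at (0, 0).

Type E_6, Milnor number mu = 6.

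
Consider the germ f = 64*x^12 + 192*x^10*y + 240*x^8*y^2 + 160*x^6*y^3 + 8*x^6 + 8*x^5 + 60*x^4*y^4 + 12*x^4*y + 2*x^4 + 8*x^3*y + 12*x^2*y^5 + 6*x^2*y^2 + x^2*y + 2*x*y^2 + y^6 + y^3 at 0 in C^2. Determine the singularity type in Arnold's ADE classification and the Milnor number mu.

Type D_7, Milnor number mu = 7.

The Hessian of f at 0 has rank 0. Corank 2; j^3 = y*(x + y)^2 has shape L^2 M (L != M), so D-series; mu = 7 gives D_7.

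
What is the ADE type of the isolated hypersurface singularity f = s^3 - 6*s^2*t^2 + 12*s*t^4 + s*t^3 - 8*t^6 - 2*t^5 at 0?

The Hessian of f at 0 is [[0, 0], [0, 0]] with rank 0, so corank 2. A Groebner basis of the Jacobian ideal J(f) in C{s,t} is {-s^2/4 + t^4 - t^3/12, s^3, s^2*t + s^2/12 + t^3/36, -s^2/2 + s*t^2 - t^3/6}; counting standard monomials gives mu = 7. Corank 2; j^3 = s^3 is a perfect cube, so E-series; the 4-jet and mu = 7 give E_7.

E7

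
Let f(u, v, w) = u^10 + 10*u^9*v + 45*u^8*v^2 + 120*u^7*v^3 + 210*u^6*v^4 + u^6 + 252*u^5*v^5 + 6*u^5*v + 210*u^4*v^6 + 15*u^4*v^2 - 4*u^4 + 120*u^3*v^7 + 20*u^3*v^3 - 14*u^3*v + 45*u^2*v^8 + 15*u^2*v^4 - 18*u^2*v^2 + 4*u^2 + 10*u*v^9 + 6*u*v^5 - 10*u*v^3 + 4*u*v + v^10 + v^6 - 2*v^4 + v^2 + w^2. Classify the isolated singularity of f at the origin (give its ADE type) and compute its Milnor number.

Type A_9, Milnor number mu = 9.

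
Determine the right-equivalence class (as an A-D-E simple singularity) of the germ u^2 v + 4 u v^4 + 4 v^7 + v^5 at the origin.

D_6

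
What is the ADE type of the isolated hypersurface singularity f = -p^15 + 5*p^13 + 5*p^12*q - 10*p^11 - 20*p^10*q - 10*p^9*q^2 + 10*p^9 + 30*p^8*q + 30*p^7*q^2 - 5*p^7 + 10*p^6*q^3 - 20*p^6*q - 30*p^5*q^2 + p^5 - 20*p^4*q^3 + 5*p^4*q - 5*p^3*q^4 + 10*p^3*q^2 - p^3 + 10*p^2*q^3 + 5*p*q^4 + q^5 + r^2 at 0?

The Hessian of f at 0 has rank 1. Corank 2; j^3 = -p^3 is a perfect cube, so E-series; the 5-jet and mu = 8 give E_8.

E8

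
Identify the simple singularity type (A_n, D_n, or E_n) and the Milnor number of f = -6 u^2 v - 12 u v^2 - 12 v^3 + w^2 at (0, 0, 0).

Type D4, Milnor number mu = 4.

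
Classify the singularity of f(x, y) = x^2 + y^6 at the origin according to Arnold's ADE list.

The Hessian of f at 0 has rank 1. Corank 1: A-series; mu = 5 gives A_5.

A_{5}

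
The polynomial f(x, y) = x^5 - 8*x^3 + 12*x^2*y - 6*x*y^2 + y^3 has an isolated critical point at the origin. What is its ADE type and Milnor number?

The Hessian of f at 0 has rank 0. Corank 2; j^3 = -(2*x - y)^3 is a perfect cube, so E-series; the 5-jet and mu = 8 give E_8.

Type E_{8}, Milnor number mu = 8.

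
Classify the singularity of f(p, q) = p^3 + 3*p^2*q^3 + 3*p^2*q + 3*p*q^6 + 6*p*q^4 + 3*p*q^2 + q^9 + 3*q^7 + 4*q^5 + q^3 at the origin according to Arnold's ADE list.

The Hessian of f at 0 has rank 0. Corank 2; j^3 = (p + q)^3 is a perfect cube, so E-series; the 5-jet and mu = 8 give E_8.

E_8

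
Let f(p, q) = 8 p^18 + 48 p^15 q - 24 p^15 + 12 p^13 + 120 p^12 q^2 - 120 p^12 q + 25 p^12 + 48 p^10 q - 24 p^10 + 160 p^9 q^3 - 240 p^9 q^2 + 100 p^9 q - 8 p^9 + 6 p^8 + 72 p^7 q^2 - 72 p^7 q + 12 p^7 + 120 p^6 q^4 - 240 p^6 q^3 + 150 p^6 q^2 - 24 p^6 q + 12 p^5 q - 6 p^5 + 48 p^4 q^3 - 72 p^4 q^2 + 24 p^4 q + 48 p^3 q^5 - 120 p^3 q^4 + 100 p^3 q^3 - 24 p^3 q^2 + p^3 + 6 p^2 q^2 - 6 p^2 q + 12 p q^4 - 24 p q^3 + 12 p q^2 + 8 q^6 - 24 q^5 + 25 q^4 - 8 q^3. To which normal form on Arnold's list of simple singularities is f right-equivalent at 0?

The Hessian of f at 0 has rank 0. Corank 2; j^3 = (p - 2*q)^3 is a perfect cube, so E-series; the 4-jet and mu = 6 give E_6.

E_{6}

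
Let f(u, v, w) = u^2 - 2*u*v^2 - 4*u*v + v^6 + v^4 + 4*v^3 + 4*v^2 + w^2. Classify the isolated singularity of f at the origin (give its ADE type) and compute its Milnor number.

Type A_5, Milnor number mu = 5.

The Hessian of f at 0 has rank 2. Corank 1: A-series; mu = 5 gives A_5.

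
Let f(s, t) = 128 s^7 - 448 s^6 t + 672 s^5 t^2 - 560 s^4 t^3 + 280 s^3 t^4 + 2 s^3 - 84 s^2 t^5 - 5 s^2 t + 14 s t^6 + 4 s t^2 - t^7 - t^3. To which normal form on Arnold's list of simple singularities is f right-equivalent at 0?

D_{8}

The Hessian of f at 0 has rank 0. Corank 2; j^3 = (s - t)^2*(2*s - t) has shape L^2 M (L != M), so D-series; mu = 8 gives D_8.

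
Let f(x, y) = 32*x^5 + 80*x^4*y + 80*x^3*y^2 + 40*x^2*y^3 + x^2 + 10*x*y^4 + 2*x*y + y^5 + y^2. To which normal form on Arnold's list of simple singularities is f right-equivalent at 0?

A_{4}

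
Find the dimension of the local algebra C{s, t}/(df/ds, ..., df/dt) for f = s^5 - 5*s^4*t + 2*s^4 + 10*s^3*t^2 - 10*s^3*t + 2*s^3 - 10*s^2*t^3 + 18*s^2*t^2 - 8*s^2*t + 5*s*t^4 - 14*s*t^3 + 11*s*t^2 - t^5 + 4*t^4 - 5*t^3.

4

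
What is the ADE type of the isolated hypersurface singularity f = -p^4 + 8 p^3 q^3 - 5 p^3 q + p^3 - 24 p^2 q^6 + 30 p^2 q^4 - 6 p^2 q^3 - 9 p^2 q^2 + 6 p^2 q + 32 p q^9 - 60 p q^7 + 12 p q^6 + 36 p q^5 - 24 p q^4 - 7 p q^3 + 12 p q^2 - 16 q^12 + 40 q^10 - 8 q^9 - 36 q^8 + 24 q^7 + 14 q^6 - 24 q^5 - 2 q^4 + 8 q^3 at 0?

The Hessian of f at 0 is [[0, 0], [0, 0]] with rank 0, so corank 2. A Groebner basis of the Jacobian ideal J(f) in C{p,q} is {3*p^2 + 12*p*q + q^4 + q^3 + 12*q^2, p^3 - 18*p^2 - 72*p*q + 2*q^3 - 72*q^2, p^2*q + 7*p^2 + 28*p*q - 5*q^3/3 + 28*q^2, -2*p^2 + p*q^2 - 8*p*q + 4*q^3/3 - 8*q^2}; counting standard monomials gives mu = 7. Corank 2; j^3 = (p + 2*q)^3 is a perfect cube, so E-series; the 4-jet and mu = 7 give E_7.

E_{7}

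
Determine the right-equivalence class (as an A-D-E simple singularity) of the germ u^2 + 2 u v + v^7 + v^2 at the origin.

A6

The Hessian of f at 0 has rank 1. Corank 1: A-series; mu = 6 gives A_6.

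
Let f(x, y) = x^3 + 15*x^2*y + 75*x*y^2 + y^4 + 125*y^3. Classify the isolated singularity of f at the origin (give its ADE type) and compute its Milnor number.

The Hessian of f at 0 is [[0, 0], [0, 0]] with rank 0, so corank 2. A Groebner basis of the Jacobian ideal J(f) in C{x,y} is {y^3, x^2 + 10*x*y + 25*y^2}; counting standard monomials gives mu = 6. Corank 2; j^3 = (x + 5*y)^3 is a perfect cube, so E-series; the 4-jet and mu = 6 give E_6.

Type E_6, Milnor number mu = 6.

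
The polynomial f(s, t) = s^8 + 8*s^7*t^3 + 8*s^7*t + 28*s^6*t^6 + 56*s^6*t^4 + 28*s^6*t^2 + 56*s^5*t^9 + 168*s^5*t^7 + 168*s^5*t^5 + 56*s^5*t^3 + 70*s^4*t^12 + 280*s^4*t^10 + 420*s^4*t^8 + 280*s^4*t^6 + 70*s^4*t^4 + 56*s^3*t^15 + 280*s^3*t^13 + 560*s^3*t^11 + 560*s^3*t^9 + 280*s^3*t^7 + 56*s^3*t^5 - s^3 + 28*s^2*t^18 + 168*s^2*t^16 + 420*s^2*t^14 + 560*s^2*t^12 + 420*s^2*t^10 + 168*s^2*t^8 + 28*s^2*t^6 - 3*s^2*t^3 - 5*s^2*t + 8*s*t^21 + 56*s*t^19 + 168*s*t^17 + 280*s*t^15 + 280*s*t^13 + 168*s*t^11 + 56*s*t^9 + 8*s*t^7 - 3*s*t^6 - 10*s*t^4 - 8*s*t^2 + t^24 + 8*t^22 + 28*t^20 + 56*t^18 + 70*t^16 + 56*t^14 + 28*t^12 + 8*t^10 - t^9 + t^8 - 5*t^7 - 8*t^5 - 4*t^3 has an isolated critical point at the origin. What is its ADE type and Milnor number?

The Hessian of f at 0 has rank 0. Corank 2; j^3 = -(s + t)*(s + 2*t)^2 has shape L^2 M (L != M), so D-series; mu = 9 gives D_9.

Type D_{9}, Milnor number mu = 9.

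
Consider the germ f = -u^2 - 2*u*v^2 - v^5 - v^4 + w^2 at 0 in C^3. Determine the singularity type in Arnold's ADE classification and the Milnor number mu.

The Hessian of f at 0 has rank 2. Corank 1: A-series; mu = 4 gives A_4.

Type A_4, Milnor number mu = 4.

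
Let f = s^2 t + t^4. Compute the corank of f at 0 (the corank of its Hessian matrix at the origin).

2

The Hessian at 0 is [[0, 0], [0, 0]] of rank 0; hence corank 2.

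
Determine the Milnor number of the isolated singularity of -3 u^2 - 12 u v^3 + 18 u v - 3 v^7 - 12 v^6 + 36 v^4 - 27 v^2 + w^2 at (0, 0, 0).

The Hessian of f at 0 is [[-6, 18, 0], [18, -54, 0], [0, 0, 2]] with rank 2, so corank 1. A Groebner basis of the Jacobian ideal J(f) in C{u,v,w} is {u/2 + v^3 - 3*v/2, u^2 - 6*u*v + 9*v^2, w}; counting standard monomials gives mu = 6. Corank 1: A-series; mu = 6 gives A_6.

6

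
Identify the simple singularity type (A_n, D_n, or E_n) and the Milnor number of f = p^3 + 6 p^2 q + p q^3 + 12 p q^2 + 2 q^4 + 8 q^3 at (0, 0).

The Hessian of f at 0 is [[0, 0], [0, 0]] with rank 0, so corank 2. A Groebner basis of the Jacobian ideal J(f) in C{p,q} is {p^3 + 6*p^2*q + 48*p^2 + 192*p*q + 192*q^2, -6*p^2 + p*q^2 - 24*p*q - 24*q^2, 3*p^2 + 12*p*q + q^3 + 12*q^2}; counting standard monomials gives mu = 7. Corank 2; j^3 = (p + 2*q)^3 is a perfect cube, so E-series; the 4-jet and mu = 7 give E_7.

Type E_7, Milnor number mu = 7.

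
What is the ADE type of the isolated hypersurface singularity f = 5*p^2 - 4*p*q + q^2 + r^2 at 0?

The Hessian of f at 0 is [[10, -4, 0], [-4, 2, 0], [0, 0, 2]] with rank 3, so corank 0. A Groebner basis of the Jacobian ideal J(f) in C{p,q,r} is {p, q, r}; counting standard monomials gives mu = 1. Corank 0: nondegenerate Morse point, so A_1.

A_1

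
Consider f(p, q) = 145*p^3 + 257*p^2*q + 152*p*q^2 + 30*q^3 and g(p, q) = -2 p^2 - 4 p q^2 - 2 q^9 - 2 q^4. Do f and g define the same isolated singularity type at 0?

No.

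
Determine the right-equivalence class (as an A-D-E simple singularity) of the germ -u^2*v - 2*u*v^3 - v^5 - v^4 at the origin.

D_5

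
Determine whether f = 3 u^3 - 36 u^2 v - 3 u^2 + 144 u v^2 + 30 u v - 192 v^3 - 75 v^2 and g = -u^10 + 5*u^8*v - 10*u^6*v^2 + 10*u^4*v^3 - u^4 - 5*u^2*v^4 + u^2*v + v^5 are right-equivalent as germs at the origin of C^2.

The Hessian of f at 0 has rank 1. Corank 1: A-series; mu = 2 gives A_2. The Hessian of g at 0 has rank 0. Corank 2; j^3 = u^2*v has shape L^2 M (L != M), so D-series; mu = 6 gives D_6. f is A_2 but g is D_6, hence not right-equivalent.

No.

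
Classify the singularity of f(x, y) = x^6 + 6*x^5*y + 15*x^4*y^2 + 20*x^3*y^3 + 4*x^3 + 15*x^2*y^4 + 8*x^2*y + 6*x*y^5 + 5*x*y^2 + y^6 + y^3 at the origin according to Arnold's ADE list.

The Hessian of f at 0 has rank 0. Corank 2; j^3 = (x + y)*(2*x + y)^2 has shape L^2 M (L != M), so D-series; mu = 7 gives D_7.

D_7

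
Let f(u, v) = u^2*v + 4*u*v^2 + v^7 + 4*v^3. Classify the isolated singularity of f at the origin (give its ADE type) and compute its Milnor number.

Type D_8, Milnor number mu = 8.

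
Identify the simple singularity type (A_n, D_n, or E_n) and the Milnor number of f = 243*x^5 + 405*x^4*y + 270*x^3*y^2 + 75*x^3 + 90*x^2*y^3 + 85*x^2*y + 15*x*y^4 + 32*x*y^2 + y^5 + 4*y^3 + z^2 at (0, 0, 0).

Type D6, Milnor number mu = 6.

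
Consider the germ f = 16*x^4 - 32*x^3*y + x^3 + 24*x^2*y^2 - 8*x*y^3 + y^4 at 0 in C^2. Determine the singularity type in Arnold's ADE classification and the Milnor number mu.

Type E6, Milnor number mu = 6.

The Hessian of f at 0 is [[0, 0], [0, 0]] with rank 0, so corank 2. A Groebner basis of the Jacobian ideal J(f) in C{x,y} is {y^4, x*y^2 - y^3/6, x^2}; counting standard monomials gives mu = 6. Corank 2; j^3 = x^3 is a perfect cube, so E-series; the 4-jet and mu = 6 give E_6.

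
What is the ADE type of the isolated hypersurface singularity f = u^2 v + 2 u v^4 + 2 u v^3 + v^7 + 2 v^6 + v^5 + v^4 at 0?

The Hessian of f at 0 has rank 0. Corank 2; j^3 = u^2*v has shape L^2 M (L != M), so D-series; mu = 5 gives D_5.

D_5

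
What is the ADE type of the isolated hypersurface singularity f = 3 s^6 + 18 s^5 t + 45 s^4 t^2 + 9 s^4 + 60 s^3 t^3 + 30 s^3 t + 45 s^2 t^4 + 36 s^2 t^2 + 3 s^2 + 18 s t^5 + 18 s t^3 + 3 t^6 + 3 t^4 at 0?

A3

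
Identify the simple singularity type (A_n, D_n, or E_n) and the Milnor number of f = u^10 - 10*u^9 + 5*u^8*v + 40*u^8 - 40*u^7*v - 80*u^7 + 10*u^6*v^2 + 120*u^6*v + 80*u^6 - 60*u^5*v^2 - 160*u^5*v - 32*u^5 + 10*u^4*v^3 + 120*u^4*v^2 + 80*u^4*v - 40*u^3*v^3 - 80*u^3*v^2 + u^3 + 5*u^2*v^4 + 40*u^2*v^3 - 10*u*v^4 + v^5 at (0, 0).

Type E_8, Milnor number mu = 8.

The Hessian of f at 0 is [[0, 0], [0, 0]] with rank 0, so corank 2. A Groebner basis of the Jacobian ideal J(f) in C{u,v} is {v^5, u*v^3 - v^4/8, u^2}; counting standard monomials gives mu = 8. Corank 2; j^3 = u^3 is a perfect cube, so E-series; the 5-jet and mu = 8 give E_8.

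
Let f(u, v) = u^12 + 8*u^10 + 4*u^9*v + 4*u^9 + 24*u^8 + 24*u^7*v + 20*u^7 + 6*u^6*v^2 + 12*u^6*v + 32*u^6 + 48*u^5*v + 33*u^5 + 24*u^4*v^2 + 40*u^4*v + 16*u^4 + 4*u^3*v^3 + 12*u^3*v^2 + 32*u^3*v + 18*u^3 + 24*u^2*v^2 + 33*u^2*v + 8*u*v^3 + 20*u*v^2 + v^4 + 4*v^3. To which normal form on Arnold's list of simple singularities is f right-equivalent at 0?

D5

The Hessian of f at 0 has rank 0. Corank 2; j^3 = (2*u + v)*(3*u + 2*v)^2 has shape L^2 M (L != M), so D-series; mu = 5 gives D_5.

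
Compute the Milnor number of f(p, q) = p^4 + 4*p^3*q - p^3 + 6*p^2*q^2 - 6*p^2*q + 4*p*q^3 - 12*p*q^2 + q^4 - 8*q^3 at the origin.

The Hessian of f at 0 has rank 0. Corank 2; j^3 = -(p + 2*q)^3 is a perfect cube, so E-series; the 4-jet and mu = 6 give E_6.

6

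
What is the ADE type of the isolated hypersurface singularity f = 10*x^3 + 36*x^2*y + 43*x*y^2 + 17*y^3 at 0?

The Hessian of f at 0 is [[0, 0], [0, 0]] with rank 0, so corank 2. A Groebner basis of the Jacobian ideal J(f) in C{x,y} is {y^3, x^2 - 13*y^2/6, x*y + 3*y^2/2}; counting standard monomials gives mu = 4. Corank 2; j^3 = (x + y)*(10*x^2 + 26*x*y + 17*y^2) splits into three distinct lines over C (the quadratic factor has nonzero discriminant), so D_4.

D_4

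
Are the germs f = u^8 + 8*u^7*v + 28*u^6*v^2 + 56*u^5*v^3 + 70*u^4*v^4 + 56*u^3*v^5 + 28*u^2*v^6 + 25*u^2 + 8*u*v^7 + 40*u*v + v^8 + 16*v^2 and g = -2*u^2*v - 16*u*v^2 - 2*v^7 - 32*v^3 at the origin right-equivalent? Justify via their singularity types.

No.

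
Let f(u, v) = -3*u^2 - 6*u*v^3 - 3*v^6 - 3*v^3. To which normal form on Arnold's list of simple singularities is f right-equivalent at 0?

A_{2}

The Hessian of f at 0 has rank 1. Corank 1: A-series; mu = 2 gives A_2.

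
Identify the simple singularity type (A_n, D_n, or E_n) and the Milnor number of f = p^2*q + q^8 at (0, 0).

The Hessian of f at 0 has rank 0. Corank 2; j^3 = p^2*q has shape L^2 M (L != M), so D-series; mu = 9 gives D_9.

Type D_9, Milnor number mu = 9.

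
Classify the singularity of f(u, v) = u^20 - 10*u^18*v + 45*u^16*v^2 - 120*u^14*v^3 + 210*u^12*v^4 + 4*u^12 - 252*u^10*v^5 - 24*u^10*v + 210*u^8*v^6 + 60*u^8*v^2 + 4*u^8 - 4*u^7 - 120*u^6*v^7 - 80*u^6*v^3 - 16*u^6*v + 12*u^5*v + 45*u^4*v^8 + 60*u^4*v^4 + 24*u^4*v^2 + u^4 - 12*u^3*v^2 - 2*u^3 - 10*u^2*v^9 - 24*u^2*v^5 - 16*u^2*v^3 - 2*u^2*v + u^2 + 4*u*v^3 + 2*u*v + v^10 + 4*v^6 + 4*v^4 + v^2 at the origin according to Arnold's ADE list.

A9

The Hessian of f at 0 has rank 1. Corank 1: A-series; mu = 9 gives A_9.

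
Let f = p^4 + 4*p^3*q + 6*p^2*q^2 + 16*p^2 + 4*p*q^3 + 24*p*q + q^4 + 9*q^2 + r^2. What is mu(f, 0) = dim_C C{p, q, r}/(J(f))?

3

The Hessian of f at 0 is [[32, 24, 0], [24, 18, 0], [0, 0, 2]] with rank 2, so corank 1. A Groebner basis of the Jacobian ideal J(f) in C{p,q,r} is {q^3, p + 3*q/4, r}; counting standard monomials gives mu = 3. Corank 1: A-series; mu = 3 gives A_3.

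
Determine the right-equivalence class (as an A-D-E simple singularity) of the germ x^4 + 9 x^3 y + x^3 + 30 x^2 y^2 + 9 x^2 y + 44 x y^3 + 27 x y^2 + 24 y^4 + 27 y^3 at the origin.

E7

The Hessian of f at 0 is [[0, 0], [0, 0]] with rank 0, so corank 2. A Groebner basis of the Jacobian ideal J(f) in C{x,y} is {3*x^2 + 18*x*y + y^4 - y^3 + 27*y^2, x^3 + 45*x^2 + 270*x*y + 12*y^3 + 405*y^2, x^2*y - 11*x^2 - 66*x*y - 16*y^3/3 - 99*y^2, 2*x^2 + x*y^2 + 12*x*y + 7*y^3/3 + 18*y^2}; counting standard monomials gives mu = 7. Corank 2; j^3 = (x + 3*y)^3 is a perfect cube, so E-series; the 4-jet and mu = 7 give E_7.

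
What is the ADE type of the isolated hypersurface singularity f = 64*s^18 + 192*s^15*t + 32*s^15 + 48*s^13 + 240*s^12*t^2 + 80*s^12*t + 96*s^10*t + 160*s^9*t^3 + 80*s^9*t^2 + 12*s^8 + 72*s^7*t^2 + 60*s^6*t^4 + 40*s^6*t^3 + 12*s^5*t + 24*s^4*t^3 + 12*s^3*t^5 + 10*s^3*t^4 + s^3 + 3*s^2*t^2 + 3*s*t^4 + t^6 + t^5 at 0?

The Hessian of f at 0 has rank 0. Corank 2; j^3 = s^3 is a perfect cube, so E-series; the 5-jet and mu = 8 give E_8.

E_{8}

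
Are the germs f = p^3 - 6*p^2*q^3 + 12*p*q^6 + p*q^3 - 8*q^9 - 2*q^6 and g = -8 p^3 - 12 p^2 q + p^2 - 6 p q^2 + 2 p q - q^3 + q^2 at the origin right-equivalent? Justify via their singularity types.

The Hessian of f at 0 is [[0, 0], [0, 0]] with rank 0, so corank 2. A Groebner basis of the Jacobian ideal J(f) in C{p,q} is {p^3, p*q^2, 3*p^2 + q^3}; counting standard monomials gives mu = 7. Corank 2; j^3 = p^3 is a perfect cube, so E-series; the 4-jet and mu = 7 give E_7. The Hessian of g at 0 is [[2, 2], [2, 2]] with rank 1, so corank 1. A Groebner basis of the Jacobian ideal J(g) in C{p,q} is {q^2, p + q}; counting standard monomials gives mu = 2. Corank 1: A-series; mu = 2 gives A_2. f is E_7 but g is A_2, hence not right-equivalent.

No.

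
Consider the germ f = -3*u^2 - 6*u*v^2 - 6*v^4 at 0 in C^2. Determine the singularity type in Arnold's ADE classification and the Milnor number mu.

Type A_3, Milnor number mu = 3.

The Hessian of f at 0 is [[-6, 0], [0, 0]] with rank 1, so corank 1. A Groebner basis of the Jacobian ideal J(f) in C{u,v} is {u^2, u*v, u + v^2}; counting standard monomials gives mu = 3. Corank 1: A-series; mu = 3 gives A_3.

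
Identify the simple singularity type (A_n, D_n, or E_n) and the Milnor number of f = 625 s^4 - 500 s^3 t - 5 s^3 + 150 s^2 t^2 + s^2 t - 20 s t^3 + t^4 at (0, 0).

Type D_5, Milnor number mu = 5.

The Hessian of f at 0 has rank 0. Corank 2; j^3 = -s^2*(5*s - t) has shape L^2 M (L != M), so D-series; mu = 5 gives D_5.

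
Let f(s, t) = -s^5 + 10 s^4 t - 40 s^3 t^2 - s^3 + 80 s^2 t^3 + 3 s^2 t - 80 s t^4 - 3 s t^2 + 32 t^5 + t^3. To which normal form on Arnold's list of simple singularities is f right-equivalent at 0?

The Hessian of f at 0 has rank 0. Corank 2; j^3 = -(s - t)^3 is a perfect cube, so E-series; the 5-jet and mu = 8 give E_8.

E_{8}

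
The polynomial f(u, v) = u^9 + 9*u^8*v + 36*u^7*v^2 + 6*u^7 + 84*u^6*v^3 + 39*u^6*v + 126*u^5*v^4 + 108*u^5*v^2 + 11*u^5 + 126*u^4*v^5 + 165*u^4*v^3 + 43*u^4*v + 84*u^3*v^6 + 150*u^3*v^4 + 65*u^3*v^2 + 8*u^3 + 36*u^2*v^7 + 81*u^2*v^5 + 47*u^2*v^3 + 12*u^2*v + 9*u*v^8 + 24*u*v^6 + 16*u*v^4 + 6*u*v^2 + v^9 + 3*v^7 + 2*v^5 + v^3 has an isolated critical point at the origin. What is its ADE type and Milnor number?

Type E_8, Milnor number mu = 8.

The Hessian of f at 0 has rank 0. Corank 2; j^3 = (2*u + v)^3 is a perfect cube, so E-series; the 5-jet and mu = 8 give E_8.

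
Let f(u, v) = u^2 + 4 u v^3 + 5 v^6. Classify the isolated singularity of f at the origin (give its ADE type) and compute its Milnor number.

The Hessian of f at 0 is [[2, 0], [0, 0]] with rank 1, so corank 1. A Groebner basis of the Jacobian ideal J(f) in C{u,v} is {u*v^2, u/2 + v^3, u^2}; counting standard monomials gives mu = 5. Corank 1: A-series; mu = 5 gives A_5.

Type A_5, Milnor number mu = 5.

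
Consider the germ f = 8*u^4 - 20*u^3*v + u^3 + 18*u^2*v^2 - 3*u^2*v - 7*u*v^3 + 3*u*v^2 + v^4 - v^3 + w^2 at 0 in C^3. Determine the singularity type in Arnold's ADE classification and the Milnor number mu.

Type E_{7}, Milnor number mu = 7.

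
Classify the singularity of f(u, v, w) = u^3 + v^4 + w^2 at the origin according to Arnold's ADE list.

E_6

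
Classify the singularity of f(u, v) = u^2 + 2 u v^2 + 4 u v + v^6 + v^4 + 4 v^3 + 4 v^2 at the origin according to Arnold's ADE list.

A_5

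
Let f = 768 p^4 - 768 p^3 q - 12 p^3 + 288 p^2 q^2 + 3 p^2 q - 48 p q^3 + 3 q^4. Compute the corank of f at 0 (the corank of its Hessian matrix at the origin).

2

The Hessian at 0 is [[0, 0], [0, 0]] of rank 0; hence corank 2.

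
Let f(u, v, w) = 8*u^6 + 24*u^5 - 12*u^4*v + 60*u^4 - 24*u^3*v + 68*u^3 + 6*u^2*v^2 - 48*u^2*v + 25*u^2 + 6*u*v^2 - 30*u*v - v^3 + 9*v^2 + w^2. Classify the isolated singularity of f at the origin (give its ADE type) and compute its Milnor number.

Type A2, Milnor number mu = 2.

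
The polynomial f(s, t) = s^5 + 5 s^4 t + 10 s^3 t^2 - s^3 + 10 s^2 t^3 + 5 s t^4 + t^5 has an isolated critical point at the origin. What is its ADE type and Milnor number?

The Hessian of f at 0 has rank 0. Corank 2; j^3 = -s^3 is a perfect cube, so E-series; the 5-jet and mu = 8 give E_8.

Type E8, Milnor number mu = 8.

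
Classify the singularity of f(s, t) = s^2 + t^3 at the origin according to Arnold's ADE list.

A_{2}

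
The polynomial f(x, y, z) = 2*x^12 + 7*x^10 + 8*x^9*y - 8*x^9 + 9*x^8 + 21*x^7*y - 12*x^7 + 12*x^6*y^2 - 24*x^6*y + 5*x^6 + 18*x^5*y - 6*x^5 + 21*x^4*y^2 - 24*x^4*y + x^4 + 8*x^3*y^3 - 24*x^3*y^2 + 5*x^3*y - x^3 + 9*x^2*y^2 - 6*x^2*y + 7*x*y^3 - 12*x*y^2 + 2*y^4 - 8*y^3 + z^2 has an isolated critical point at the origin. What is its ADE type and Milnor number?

Type E_{7}, Milnor number mu = 7.

The Hessian of f at 0 has rank 1. Corank 2; j^3 = -(x + 2*y)^3 is a perfect cube, so E-series; the 4-jet and mu = 7 give E_7.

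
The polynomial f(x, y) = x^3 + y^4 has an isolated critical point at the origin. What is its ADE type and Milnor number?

The Hessian of f at 0 has rank 0. Corank 2; j^3 = x^3 is a perfect cube, so E-series; the 4-jet and mu = 6 give E_6.

Type E_{6}, Milnor number mu = 6.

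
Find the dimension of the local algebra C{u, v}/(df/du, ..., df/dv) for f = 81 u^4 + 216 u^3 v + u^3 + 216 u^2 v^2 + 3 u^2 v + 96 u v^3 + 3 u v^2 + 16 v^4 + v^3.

6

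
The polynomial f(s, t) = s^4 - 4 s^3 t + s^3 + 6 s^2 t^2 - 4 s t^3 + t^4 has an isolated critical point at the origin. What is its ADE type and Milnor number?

Type E_{6}, Milnor number mu = 6.

The Hessian of f at 0 is [[0, 0], [0, 0]] with rank 0, so corank 2. A Groebner basis of the Jacobian ideal J(f) in C{s,t} is {t^4, s*t^2 - t^3/3, s^2}; counting standard monomials gives mu = 6. Corank 2; j^3 = s^3 is a perfect cube, so E-series; the 4-jet and mu = 6 give E_6.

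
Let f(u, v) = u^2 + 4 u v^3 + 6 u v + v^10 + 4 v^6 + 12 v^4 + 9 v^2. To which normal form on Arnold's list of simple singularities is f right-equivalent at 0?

The Hessian of f at 0 has rank 1. Corank 1: A-series; mu = 9 gives A_9.

A_{9}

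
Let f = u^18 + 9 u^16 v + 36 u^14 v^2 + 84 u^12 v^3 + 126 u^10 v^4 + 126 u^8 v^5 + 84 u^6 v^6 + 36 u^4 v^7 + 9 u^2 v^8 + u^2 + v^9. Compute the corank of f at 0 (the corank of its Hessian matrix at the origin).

The Hessian at 0 is [[2, 0], [0, 0]] of rank 1; hence corank 1.

1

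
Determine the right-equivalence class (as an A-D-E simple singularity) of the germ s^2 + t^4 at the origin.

A3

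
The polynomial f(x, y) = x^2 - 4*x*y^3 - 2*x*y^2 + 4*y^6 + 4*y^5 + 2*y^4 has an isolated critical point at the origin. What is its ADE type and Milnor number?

The Hessian of f at 0 has rank 1. Corank 1: A-series; mu = 3 gives A_3.

Type A3, Milnor number mu = 3.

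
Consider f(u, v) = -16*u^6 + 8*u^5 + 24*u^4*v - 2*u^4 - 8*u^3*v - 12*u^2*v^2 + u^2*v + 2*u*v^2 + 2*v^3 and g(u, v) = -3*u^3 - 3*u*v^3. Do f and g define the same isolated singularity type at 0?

The Hessian of f at 0 has rank 0. Corank 2; j^3 = v*(u^2 + 2*u*v + 2*v^2) splits into three distinct lines over C (the quadratic factor has nonzero discriminant), so D_4. The Hessian of g at 0 has rank 0. Corank 2; j^3 = -3*u^3 is a perfect cube, so E-series; the 4-jet and mu = 7 give E_7. f is D_4 but g is E_7, hence not right-equivalent.

No.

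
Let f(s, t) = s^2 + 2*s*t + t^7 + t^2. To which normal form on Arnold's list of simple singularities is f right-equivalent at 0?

A_6

The Hessian of f at 0 has rank 1. Corank 1: A-series; mu = 6 gives A_6.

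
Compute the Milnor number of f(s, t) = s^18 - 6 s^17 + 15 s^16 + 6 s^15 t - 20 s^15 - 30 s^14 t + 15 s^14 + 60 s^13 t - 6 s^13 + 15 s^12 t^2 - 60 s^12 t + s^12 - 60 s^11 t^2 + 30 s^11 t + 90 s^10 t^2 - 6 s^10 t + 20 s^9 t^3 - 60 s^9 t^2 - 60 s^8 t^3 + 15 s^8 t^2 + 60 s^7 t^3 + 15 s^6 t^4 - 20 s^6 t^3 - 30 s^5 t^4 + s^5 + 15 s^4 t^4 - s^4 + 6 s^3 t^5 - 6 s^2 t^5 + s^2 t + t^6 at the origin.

The Hessian of f at 0 is [[0, 0], [0, 0]] with rank 0, so corank 2. A Groebner basis of the Jacobian ideal J(f) in C{s,t} is {s^2/6 + t^5, s^3, s*t}; counting standard monomials gives mu = 7. Corank 2; j^3 = s^2*t has shape L^2 M (L != M), so D-series; mu = 7 gives D_7.

7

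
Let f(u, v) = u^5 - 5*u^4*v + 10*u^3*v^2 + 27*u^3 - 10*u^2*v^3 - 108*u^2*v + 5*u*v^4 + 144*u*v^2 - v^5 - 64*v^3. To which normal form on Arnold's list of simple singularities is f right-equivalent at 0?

The Hessian of f at 0 is [[0, 0], [0, 0]] with rank 0, so corank 2. A Groebner basis of the Jacobian ideal J(f) in C{u,v} is {v^5, u*v^3 - 5*v^4/4, u^2 - 8*u*v/3 + 16*v^2/9}; counting standard monomials gives mu = 8. Corank 2; j^3 = (3*u - 4*v)^3 is a perfect cube, so E-series; the 5-jet and mu = 8 give E_8.

E_{8}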